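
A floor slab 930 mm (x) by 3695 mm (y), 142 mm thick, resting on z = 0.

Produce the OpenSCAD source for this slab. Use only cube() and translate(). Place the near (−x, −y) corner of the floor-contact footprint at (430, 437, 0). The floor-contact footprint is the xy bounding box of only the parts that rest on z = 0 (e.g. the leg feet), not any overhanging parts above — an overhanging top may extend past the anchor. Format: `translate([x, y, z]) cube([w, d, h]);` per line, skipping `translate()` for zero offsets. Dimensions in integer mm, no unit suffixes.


translate([430, 437, 0]) cube([930, 3695, 142]);


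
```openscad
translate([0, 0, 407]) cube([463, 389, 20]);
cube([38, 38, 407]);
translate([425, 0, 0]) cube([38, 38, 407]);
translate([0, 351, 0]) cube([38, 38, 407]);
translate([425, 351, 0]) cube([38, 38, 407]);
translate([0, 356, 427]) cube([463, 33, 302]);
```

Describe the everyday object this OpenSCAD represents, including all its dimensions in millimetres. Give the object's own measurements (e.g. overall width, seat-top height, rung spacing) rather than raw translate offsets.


A chair. The seat is a 463×389×20 mm slab with its top at z = 427 mm, on four 38×38 mm corner legs (flush with the seat edges, standing on z = 0). A flat backrest 33 mm thick, 302 mm tall, spans the full seat width and rises from the seat top along its +y edge, rear face flush with the rear of the seat.


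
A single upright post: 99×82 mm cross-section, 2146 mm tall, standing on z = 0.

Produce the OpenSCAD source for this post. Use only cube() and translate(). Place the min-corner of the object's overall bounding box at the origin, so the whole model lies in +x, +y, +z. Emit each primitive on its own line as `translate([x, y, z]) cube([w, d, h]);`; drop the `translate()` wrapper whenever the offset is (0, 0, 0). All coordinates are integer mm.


cube([99, 82, 2146]);


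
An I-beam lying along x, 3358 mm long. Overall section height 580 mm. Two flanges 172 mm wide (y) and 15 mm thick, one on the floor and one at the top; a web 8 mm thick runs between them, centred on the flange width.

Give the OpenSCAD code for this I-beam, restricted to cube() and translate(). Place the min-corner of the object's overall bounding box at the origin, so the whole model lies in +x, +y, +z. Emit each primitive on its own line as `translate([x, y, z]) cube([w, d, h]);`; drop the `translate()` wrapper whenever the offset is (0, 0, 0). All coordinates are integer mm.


cube([3358, 172, 15]);
translate([0, 82, 15]) cube([3358, 8, 550]);
translate([0, 0, 565]) cube([3358, 172, 15]);


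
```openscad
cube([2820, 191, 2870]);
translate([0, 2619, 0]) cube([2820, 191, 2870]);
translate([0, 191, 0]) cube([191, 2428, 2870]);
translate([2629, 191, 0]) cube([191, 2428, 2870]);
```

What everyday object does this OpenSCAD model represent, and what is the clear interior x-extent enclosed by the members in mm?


A house (or room) frame. The interior width is 2438 mm.

Four 2870 mm walls enclosing a rectangle with no floor or roof — a room or house frame. Outside width is 2820 mm and wall thickness is 191 mm, so the interior width is 2820 − 2 × 191 = 2438 mm.


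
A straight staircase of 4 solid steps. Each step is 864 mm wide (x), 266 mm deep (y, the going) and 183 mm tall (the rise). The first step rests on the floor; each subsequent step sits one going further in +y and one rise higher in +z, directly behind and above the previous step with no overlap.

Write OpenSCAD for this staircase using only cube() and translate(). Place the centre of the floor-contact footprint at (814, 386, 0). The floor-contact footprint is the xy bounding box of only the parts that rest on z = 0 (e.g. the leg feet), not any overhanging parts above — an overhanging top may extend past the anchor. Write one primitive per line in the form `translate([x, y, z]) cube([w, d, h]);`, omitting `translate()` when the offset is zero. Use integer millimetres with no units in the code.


translate([382, 253, 0]) cube([864, 266, 183]);
translate([382, 519, 183]) cube([864, 266, 183]);
translate([382, 785, 366]) cube([864, 266, 183]);
translate([382, 1051, 549]) cube([864, 266, 183]);


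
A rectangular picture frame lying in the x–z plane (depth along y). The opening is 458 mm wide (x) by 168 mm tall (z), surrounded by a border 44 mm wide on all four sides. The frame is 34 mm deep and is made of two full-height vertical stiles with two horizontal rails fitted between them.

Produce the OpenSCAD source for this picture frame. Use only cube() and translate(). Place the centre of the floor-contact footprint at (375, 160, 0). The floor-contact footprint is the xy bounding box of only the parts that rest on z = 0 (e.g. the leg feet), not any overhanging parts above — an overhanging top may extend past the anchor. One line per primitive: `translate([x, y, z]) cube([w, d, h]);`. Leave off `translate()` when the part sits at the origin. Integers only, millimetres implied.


translate([102, 143, 0]) cube([44, 34, 256]);
translate([604, 143, 0]) cube([44, 34, 256]);
translate([146, 143, 0]) cube([458, 34, 44]);
translate([146, 143, 212]) cube([458, 34, 44]);


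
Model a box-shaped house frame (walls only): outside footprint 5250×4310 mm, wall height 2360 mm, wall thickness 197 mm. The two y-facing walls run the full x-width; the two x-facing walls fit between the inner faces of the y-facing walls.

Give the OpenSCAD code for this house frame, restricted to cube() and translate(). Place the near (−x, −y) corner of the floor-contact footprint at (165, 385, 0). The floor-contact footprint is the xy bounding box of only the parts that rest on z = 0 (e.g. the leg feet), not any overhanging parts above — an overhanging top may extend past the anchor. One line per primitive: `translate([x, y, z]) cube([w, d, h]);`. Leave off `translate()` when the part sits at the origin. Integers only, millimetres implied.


translate([165, 385, 0]) cube([5250, 197, 2360]);
translate([165, 4498, 0]) cube([5250, 197, 2360]);
translate([165, 582, 0]) cube([197, 3916, 2360]);
translate([5218, 582, 0]) cube([197, 3916, 2360]);


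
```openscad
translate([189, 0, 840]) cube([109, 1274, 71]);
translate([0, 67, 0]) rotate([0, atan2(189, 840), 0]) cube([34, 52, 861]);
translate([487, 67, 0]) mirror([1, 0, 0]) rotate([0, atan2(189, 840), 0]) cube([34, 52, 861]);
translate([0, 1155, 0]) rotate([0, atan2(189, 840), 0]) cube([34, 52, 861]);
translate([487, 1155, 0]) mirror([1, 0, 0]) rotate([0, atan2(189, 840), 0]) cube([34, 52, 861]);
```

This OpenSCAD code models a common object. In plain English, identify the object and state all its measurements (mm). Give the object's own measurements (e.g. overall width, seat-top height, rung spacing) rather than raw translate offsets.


A sawhorse. A 109×1274×71 mm beam (x, y, z) sits on two A-frame leg pairs. Each pair is two raked legs of 34×52 mm section (52 mm along y) splaying symmetrically in x. Each leg rises 840 mm vertically over 189 mm of horizontal reach and is 861 mm long along its own axis. Every leg's outer bottom edge rests on the floor and its outer top edge meets a bottom edge of the beam — the left legs (tilting toward +x) meet the beam's −x bottom edge, the right legs (their mirror images, tilting toward −x) meet its +x bottom edge — so the leg tops tuck under the beam, the beam's underside is 840 mm above the floor, and the feet are 487 mm apart outside-to-outside with the beam centred between them. The two leg pairs are set in 67 mm from either end of the beam.


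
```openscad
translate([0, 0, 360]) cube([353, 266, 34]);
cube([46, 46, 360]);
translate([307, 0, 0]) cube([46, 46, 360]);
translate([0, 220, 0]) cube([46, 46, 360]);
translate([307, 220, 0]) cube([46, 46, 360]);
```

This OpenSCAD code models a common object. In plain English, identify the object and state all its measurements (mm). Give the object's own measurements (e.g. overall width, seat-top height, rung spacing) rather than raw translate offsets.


A four-legged stool. The seat is a 353×266×34 mm slab whose top surface is at z = 394 mm; four square legs, each 46×46 mm in cross-section, run from the floor (z = 0) to the underside of the seat, each flush with a corner of the seat.


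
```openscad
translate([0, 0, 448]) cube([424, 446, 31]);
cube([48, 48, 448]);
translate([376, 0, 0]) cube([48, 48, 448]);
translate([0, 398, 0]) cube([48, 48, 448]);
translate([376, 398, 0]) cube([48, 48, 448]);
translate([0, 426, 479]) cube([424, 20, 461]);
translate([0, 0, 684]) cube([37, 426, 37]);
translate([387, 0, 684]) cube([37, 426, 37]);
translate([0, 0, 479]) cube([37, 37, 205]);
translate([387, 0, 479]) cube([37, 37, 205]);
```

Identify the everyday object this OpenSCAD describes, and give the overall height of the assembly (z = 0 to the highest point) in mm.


A chair. The overall height is 940 mm.

A slab on four corner posts with a tall panel at the back — a chair. The seat slab sits at z = 448 with thickness 31, and the 461 mm backrest starts at the seat top, so the overall height is 448 + 31 + 461 = 940 mm.


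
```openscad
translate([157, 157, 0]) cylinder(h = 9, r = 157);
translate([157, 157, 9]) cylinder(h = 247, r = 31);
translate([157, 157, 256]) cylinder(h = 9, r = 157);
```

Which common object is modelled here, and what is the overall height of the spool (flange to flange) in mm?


A spool. The overall height is 265 mm.

Three coaxial cylinders, large–small–large — a spool. Two 9 mm flanges and a 247 mm core give 9 + 247 + 9 = 265 mm.


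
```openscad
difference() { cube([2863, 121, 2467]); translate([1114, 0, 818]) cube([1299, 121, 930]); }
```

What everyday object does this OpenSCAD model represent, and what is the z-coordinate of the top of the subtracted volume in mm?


A wall with a window opening. The window head height is 1748 mm.

A wall with a rectangular opening subtracted — a window. Sill at z = 818, opening 930 mm tall, so the head is at 818 + 930 = 1748 mm.


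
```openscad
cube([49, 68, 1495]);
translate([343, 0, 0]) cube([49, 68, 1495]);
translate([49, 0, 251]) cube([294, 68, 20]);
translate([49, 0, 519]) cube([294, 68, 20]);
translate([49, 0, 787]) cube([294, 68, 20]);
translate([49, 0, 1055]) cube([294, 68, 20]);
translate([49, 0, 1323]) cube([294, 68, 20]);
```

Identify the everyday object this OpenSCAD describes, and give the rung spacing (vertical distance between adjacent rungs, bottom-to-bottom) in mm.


A ladder. The rung spacing is 268 mm.

Two tall 49×68 posts with 5 short bars between them — a ladder. Adjacent rungs sit at z = 251 and z = 519, so the spacing is 519 − 251 = 268 mm.


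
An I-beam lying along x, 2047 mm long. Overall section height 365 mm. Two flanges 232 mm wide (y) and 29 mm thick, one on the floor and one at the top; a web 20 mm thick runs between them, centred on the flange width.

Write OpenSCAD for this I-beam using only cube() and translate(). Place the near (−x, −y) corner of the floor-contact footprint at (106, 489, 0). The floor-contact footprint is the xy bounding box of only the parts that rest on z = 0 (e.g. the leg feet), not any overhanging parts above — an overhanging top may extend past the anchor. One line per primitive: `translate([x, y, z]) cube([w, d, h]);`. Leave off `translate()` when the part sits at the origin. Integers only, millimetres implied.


translate([106, 489, 0]) cube([2047, 232, 29]);
translate([106, 595, 29]) cube([2047, 20, 307]);
translate([106, 489, 336]) cube([2047, 232, 29]);


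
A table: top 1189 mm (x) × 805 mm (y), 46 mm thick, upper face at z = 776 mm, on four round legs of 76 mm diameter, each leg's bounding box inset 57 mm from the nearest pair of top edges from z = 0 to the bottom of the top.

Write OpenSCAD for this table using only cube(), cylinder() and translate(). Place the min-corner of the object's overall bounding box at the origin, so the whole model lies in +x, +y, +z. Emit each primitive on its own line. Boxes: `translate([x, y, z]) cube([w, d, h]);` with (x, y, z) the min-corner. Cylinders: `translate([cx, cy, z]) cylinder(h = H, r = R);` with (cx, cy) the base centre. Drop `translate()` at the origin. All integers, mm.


translate([0, 0, 730]) cube([1189, 805, 46]);
translate([95, 95, 0]) cylinder(h = 730, r = 38);
translate([1094, 95, 0]) cylinder(h = 730, r = 38);
translate([95, 710, 0]) cylinder(h = 730, r = 38);
translate([1094, 710, 0]) cylinder(h = 730, r = 38);


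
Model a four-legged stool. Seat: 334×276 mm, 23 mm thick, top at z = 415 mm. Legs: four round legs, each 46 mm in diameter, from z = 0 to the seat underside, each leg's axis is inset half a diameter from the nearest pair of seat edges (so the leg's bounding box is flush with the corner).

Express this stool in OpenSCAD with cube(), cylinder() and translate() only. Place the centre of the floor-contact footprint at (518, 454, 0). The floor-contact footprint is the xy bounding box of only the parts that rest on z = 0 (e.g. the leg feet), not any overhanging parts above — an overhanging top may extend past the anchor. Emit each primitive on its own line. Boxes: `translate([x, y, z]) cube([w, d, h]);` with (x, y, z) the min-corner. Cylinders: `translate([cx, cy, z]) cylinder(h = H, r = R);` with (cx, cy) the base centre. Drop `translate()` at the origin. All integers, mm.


translate([351, 316, 392]) cube([334, 276, 23]);
translate([374, 339, 0]) cylinder(h = 392, r = 23);
translate([662, 339, 0]) cylinder(h = 392, r = 23);
translate([374, 569, 0]) cylinder(h = 392, r = 23);
translate([662, 569, 0]) cylinder(h = 392, r = 23);


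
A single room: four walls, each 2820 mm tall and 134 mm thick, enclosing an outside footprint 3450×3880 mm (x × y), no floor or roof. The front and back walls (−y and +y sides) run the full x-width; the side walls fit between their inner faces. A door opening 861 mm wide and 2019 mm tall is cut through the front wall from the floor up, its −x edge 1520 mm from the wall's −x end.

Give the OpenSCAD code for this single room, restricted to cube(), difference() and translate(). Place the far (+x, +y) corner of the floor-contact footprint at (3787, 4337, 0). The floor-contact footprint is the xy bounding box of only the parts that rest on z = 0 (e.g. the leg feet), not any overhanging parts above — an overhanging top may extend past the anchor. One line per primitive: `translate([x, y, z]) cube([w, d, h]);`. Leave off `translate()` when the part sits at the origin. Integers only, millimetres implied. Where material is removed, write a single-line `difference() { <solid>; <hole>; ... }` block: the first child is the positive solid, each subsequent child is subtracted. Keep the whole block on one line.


difference() { translate([337, 457, 0]) cube([3450, 134, 2820]); translate([1857, 457, 0]) cube([861, 134, 2019]); }
translate([337, 4203, 0]) cube([3450, 134, 2820]);
translate([337, 591, 0]) cube([134, 3612, 2820]);
translate([3653, 591, 0]) cube([134, 3612, 2820]);


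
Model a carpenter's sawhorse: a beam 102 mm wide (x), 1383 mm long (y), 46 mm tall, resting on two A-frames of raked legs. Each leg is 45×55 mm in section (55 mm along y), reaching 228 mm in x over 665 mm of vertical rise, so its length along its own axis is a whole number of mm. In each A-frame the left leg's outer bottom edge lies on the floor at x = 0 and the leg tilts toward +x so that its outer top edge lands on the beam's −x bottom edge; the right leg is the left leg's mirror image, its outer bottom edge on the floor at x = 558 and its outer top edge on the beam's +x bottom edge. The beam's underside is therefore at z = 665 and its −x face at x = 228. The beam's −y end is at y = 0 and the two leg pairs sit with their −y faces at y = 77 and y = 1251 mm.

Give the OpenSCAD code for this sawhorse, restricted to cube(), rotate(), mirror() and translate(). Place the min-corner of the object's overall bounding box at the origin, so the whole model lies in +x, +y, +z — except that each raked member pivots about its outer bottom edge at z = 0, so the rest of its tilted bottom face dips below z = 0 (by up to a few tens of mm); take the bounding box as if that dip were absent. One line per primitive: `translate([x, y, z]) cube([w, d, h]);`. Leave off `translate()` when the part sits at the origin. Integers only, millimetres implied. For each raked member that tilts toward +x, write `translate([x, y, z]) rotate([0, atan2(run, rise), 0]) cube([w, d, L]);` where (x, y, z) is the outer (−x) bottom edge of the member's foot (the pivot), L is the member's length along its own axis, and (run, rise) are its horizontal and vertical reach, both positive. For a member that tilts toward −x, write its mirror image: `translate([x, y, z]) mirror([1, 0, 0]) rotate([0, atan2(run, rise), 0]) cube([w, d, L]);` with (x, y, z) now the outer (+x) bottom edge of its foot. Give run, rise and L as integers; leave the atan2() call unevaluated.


// leg length = √(228² + 665²) = 703
// right-leg outer foot x = 2·228 + 102 = 558
// beam min-corner = (228, 0, 665)
translate([228, 0, 665]) cube([102, 1383, 46]);
translate([0, 77, 0]) rotate([0, atan2(228, 665), 0]) cube([45, 55, 703]);
translate([558, 77, 0]) mirror([1, 0, 0]) rotate([0, atan2(228, 665), 0]) cube([45, 55, 703]);
translate([0, 1251, 0]) rotate([0, atan2(228, 665), 0]) cube([45, 55, 703]);
translate([558, 1251, 0]) mirror([1, 0, 0]) rotate([0, atan2(228, 665), 0]) cube([45, 55, 703]);


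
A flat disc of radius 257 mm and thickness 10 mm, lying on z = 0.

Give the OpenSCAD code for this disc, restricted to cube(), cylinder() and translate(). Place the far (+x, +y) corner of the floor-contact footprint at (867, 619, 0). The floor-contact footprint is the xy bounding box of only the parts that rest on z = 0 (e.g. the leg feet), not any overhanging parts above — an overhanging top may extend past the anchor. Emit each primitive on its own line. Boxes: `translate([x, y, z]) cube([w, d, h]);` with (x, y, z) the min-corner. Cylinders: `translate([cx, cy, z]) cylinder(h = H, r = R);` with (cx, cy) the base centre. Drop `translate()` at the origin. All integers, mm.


translate([610, 362, 0]) cylinder(h = 10, r = 257);


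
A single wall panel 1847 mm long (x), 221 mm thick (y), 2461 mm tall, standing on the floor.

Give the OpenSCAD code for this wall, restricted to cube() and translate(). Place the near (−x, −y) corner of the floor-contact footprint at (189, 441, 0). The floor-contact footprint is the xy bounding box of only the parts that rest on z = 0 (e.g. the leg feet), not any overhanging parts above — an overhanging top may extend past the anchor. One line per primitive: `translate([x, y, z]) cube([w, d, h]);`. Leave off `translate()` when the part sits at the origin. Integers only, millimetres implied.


translate([189, 441, 0]) cube([1847, 221, 2461]);


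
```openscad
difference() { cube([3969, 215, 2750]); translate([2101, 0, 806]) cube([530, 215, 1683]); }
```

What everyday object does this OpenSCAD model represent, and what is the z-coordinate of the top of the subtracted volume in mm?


A wall with a window opening. The window head height is 2489 mm.

A wall with a rectangular opening subtracted — a window. Sill at z = 806, opening 1683 mm tall, so the head is at 806 + 1683 = 2489 mm.


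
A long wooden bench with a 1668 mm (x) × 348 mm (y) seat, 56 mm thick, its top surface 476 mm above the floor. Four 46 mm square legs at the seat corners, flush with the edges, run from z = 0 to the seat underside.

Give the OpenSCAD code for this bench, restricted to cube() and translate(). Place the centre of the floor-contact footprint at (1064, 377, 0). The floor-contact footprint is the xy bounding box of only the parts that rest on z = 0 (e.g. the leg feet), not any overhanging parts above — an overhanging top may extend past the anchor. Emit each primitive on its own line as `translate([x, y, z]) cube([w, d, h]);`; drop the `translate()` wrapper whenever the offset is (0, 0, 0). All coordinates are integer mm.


translate([230, 203, 420]) cube([1668, 348, 56]);
translate([230, 203, 0]) cube([46, 46, 420]);
translate([230, 505, 0]) cube([46, 46, 420]);
translate([1852, 203, 0]) cube([46, 46, 420]);
translate([1852, 505, 0]) cube([46, 46, 420]);


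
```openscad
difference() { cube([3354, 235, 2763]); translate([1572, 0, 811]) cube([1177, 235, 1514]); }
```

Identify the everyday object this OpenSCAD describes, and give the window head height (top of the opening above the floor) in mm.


A wall with a window opening. The window head height is 2325 mm.

A wall with a rectangular opening subtracted — a window. Sill at z = 811, opening 1514 mm tall, so the head is at 811 + 1514 = 2325 mm.


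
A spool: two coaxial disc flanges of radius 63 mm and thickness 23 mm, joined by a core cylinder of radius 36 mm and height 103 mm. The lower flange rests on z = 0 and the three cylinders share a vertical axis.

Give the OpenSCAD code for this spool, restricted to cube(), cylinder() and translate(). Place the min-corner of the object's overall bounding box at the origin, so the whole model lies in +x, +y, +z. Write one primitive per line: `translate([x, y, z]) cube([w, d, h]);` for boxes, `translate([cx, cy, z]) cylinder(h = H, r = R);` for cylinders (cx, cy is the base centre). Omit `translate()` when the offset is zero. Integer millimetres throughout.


translate([63, 63, 0]) cylinder(h = 23, r = 63);
translate([63, 63, 23]) cylinder(h = 103, r = 36);
translate([63, 63, 126]) cylinder(h = 23, r = 63);


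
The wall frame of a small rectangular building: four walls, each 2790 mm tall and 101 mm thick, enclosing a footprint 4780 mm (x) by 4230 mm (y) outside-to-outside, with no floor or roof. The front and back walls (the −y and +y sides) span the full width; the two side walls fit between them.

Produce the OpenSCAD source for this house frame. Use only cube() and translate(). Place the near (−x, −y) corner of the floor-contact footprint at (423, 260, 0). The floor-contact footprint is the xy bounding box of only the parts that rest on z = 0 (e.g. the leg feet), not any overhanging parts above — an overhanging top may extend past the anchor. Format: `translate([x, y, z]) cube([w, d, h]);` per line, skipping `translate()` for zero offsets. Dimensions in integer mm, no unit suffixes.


translate([423, 260, 0]) cube([4780, 101, 2790]);
translate([423, 4389, 0]) cube([4780, 101, 2790]);
translate([423, 361, 0]) cube([101, 4028, 2790]);
translate([5102, 361, 0]) cube([101, 4028, 2790]);


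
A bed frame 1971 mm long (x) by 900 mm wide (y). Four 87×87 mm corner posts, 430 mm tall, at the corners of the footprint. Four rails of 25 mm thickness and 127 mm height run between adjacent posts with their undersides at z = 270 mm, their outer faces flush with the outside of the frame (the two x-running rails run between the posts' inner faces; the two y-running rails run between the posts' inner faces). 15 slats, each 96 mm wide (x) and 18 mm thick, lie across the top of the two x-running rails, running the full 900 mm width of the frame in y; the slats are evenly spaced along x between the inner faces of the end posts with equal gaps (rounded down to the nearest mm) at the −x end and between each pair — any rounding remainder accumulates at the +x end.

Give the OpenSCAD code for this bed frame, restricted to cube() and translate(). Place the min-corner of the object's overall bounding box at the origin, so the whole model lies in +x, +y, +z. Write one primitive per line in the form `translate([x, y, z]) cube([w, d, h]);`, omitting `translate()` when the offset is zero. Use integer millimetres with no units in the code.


cube([87, 87, 430]);
translate([0, 813, 0]) cube([87, 87, 430]);
translate([1884, 0, 0]) cube([87, 87, 430]);
translate([1884, 813, 0]) cube([87, 87, 430]);
translate([87, 0, 270]) cube([1797, 25, 127]);
translate([87, 875, 270]) cube([1797, 25, 127]);
translate([0, 87, 270]) cube([25, 726, 127]);
translate([1946, 87, 270]) cube([25, 726, 127]);
translate([109, 0, 397]) cube([96, 900, 18]);
translate([227, 0, 397]) cube([96, 900, 18]);
translate([345, 0, 397]) cube([96, 900, 18]);
translate([463, 0, 397]) cube([96, 900, 18]);
translate([581, 0, 397]) cube([96, 900, 18]);
translate([699, 0, 397]) cube([96, 900, 18]);
translate([817, 0, 397]) cube([96, 900, 18]);
translate([935, 0, 397]) cube([96, 900, 18]);
translate([1053, 0, 397]) cube([96, 900, 18]);
translate([1171, 0, 397]) cube([96, 900, 18]);
translate([1289, 0, 397]) cube([96, 900, 18]);
translate([1407, 0, 397]) cube([96, 900, 18]);
translate([1525, 0, 397]) cube([96, 900, 18]);
translate([1643, 0, 397]) cube([96, 900, 18]);
translate([1761, 0, 397]) cube([96, 900, 18]);


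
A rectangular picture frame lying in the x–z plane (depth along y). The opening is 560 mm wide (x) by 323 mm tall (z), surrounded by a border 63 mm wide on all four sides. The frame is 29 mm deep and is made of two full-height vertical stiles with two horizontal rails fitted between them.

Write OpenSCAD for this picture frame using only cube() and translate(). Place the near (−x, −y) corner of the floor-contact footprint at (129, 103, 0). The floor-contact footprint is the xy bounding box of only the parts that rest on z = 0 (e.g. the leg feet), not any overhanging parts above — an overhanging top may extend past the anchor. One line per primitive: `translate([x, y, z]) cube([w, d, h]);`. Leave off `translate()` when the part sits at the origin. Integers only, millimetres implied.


translate([129, 103, 0]) cube([63, 29, 449]);
translate([752, 103, 0]) cube([63, 29, 449]);
translate([192, 103, 0]) cube([560, 29, 63]);
translate([192, 103, 386]) cube([560, 29, 63]);


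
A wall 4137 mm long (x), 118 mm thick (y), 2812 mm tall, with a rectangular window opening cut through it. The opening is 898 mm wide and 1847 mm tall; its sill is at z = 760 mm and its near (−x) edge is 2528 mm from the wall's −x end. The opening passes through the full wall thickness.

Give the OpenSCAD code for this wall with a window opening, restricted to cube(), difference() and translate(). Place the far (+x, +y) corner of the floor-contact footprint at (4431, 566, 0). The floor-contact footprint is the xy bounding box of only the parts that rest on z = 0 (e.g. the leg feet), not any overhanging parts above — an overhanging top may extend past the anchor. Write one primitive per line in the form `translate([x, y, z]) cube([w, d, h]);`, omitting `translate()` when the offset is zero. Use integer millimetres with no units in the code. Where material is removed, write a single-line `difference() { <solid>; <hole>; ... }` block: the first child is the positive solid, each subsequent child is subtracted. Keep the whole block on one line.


difference() { translate([294, 448, 0]) cube([4137, 118, 2812]); translate([2822, 448, 760]) cube([898, 118, 1847]); }


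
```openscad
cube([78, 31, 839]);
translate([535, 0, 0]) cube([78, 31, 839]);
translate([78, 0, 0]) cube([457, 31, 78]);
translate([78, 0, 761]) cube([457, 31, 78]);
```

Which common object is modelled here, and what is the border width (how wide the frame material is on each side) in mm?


A picture frame. The border width is 78 mm.

Four thin pieces enclosing a rectangular opening — a picture frame. The two full-height stiles are 839 mm tall; the top rail sits at z = 761 and is 78 mm tall, so the border above the opening is 839 − 761 = 78 mm, matching the stile x-width.


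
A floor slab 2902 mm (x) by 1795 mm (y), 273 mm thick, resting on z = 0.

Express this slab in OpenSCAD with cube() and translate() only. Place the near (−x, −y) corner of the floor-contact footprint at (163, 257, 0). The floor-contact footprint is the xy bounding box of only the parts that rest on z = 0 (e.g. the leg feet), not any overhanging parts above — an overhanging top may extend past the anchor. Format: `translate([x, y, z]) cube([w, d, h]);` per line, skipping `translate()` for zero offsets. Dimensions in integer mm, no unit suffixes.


translate([163, 257, 0]) cube([2902, 1795, 273]);


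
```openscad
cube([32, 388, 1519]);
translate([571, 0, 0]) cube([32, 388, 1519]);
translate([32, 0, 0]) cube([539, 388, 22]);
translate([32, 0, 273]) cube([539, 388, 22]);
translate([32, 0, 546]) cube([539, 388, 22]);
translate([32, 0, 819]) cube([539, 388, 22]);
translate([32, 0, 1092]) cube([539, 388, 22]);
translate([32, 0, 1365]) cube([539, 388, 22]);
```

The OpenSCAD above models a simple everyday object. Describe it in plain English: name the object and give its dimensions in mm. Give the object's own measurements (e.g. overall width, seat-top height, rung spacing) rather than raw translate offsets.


An open bookshelf. Two side panels, each 32 mm thick, 388 mm deep and 1519 mm tall, stand 603 mm apart (outside-to-outside). Between them sit 6 shelves, each 22 mm thick and 388 mm deep, spanning the full gap between the sides. The bottom shelf rests on the floor (its underside at z = 0) and the clear gap between one shelf's top and the next shelf's underside is 251 mm.


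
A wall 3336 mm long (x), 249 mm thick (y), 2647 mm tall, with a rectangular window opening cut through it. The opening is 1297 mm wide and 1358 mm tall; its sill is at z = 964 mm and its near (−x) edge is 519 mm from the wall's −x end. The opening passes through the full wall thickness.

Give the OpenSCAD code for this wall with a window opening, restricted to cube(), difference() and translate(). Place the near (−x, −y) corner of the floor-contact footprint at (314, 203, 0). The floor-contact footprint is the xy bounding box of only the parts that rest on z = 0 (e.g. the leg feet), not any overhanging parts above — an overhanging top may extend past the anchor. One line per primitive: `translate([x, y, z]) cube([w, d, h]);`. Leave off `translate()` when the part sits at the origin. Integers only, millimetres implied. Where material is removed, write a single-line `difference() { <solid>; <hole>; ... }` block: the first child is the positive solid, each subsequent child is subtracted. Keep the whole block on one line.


difference() { translate([314, 203, 0]) cube([3336, 249, 2647]); translate([833, 203, 964]) cube([1297, 249, 1358]); }


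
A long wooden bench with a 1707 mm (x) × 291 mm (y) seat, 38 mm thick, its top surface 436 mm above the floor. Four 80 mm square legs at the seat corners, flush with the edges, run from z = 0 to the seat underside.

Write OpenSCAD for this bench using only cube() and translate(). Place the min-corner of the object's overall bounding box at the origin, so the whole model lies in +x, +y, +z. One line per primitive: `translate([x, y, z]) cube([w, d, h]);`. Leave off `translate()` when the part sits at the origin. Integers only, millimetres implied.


translate([0, 0, 398]) cube([1707, 291, 38]);
cube([80, 80, 398]);
translate([0, 211, 0]) cube([80, 80, 398]);
translate([1627, 0, 0]) cube([80, 80, 398]);
translate([1627, 211, 0]) cube([80, 80, 398]);


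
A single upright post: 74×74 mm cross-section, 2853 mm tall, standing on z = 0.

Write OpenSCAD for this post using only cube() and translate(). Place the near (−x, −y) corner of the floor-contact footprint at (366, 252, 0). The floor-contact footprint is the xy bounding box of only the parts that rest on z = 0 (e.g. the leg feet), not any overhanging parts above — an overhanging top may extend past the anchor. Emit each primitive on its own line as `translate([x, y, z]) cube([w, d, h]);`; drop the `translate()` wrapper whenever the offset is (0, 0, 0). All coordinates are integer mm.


translate([366, 252, 0]) cube([74, 74, 2853]);


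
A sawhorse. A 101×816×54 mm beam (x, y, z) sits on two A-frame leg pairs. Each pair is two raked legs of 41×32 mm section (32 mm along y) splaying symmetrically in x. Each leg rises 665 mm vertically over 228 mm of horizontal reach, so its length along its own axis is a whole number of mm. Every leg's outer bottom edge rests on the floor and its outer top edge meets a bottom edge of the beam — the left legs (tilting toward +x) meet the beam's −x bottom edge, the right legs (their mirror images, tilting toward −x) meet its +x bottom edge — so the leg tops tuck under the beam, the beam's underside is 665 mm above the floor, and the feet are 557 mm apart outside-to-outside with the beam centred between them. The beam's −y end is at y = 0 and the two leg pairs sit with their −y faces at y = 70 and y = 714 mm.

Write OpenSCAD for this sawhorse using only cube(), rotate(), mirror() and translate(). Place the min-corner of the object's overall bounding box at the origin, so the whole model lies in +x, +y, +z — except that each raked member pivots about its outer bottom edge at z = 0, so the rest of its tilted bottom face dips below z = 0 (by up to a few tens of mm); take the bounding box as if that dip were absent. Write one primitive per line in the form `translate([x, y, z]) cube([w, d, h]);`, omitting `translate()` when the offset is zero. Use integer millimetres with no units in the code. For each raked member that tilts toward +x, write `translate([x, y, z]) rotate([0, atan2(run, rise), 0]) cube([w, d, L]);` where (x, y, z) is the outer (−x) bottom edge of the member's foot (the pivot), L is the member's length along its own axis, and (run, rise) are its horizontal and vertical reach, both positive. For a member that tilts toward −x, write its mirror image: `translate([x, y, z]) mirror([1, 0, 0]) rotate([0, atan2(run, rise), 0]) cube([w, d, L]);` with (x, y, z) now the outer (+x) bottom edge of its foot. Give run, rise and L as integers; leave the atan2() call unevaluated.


// leg length = √(228² + 665²) = 703
// right-leg outer foot x = 2·228 + 101 = 557
// beam min-corner = (228, 0, 665)
translate([228, 0, 665]) cube([101, 816, 54]);
translate([0, 70, 0]) rotate([0, atan2(228, 665), 0]) cube([41, 32, 703]);
translate([557, 70, 0]) mirror([1, 0, 0]) rotate([0, atan2(228, 665), 0]) cube([41, 32, 703]);
translate([0, 714, 0]) rotate([0, atan2(228, 665), 0]) cube([41, 32, 703]);
translate([557, 714, 0]) mirror([1, 0, 0]) rotate([0, atan2(228, 665), 0]) cube([41, 32, 703]);


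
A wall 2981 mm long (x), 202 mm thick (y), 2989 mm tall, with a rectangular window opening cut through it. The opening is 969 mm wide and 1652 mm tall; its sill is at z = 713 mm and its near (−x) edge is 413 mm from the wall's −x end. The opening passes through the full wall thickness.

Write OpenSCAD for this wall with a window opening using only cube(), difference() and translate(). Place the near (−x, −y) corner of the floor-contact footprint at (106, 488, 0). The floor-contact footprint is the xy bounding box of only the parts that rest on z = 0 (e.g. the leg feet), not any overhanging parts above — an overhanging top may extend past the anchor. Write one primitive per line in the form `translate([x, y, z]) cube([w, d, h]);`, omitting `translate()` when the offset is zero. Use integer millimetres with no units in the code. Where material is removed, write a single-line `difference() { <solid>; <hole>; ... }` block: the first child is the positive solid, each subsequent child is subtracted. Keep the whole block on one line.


difference() { translate([106, 488, 0]) cube([2981, 202, 2989]); translate([519, 488, 713]) cube([969, 202, 1652]); }


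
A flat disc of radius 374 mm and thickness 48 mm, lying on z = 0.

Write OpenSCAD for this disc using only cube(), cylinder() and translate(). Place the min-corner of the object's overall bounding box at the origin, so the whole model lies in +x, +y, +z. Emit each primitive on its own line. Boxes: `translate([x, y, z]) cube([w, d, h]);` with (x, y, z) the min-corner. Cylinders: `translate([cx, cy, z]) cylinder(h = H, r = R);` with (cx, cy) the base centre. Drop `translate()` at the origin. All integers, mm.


translate([374, 374, 0]) cylinder(h = 48, r = 374);


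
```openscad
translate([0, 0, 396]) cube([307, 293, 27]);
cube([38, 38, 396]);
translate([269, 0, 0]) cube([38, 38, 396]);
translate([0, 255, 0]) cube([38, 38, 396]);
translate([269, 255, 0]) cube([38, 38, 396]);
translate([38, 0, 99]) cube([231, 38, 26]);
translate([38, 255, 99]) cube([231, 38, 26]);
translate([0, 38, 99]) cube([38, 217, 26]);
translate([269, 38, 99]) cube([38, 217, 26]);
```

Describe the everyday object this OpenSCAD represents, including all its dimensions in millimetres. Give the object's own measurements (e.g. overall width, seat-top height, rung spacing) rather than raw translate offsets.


A four-legged stool. The seat is a 307×293×27 mm slab whose top surface is at z = 423 mm; four square legs, each 38×38 mm in cross-section, run from the floor (z = 0) to the underside of the seat, each flush with a corner of the seat. Four stretchers, 38 mm wide and 26 mm tall, connect adjacent legs with their undersides at z = 99 mm, each running between the inner faces of the legs it joins and aligned with the legs' outer faces on the other axis.


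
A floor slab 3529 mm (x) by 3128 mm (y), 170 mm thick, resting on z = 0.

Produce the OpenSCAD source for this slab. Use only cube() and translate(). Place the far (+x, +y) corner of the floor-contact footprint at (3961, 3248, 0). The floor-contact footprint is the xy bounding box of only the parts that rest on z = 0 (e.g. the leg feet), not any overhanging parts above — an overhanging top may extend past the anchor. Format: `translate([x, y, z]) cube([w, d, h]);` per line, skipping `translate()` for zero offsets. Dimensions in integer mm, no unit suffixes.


translate([432, 120, 0]) cube([3529, 3128, 170]);


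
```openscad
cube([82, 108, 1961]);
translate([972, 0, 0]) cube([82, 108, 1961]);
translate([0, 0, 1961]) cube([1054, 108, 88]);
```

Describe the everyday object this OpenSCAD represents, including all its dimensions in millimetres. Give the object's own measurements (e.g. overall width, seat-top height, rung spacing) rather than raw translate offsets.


A door frame. The clear opening is 890 mm wide and 1961 mm high. Two 82 mm wide jambs, 108 mm deep, stand either side of the opening from the floor to the top of the opening. A 88 mm thick head sits across the top of both jambs, spanning the full outside width of the frame.


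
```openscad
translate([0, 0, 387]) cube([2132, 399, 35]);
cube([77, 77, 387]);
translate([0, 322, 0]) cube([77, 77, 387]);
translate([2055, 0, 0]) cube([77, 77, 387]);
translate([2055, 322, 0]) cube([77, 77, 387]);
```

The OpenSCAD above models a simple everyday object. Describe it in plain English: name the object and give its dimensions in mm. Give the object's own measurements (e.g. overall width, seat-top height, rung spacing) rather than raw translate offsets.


A bench: a 2132×399 mm seat slab, 35 mm thick, top at z = 422 mm, on four 77×77 mm square legs flush with the seat corners and standing on z = 0.


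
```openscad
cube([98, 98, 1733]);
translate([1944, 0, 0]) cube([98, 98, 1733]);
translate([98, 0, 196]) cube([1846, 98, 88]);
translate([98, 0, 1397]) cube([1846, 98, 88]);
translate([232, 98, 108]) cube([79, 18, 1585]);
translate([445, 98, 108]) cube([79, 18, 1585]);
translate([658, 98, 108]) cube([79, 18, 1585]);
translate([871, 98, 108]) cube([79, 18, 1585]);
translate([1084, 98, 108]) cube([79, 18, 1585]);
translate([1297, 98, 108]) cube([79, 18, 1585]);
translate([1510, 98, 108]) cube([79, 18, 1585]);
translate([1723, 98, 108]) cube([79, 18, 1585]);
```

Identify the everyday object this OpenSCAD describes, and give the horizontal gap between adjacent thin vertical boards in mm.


A fence section. The picket gap is 134 mm.

Two posts, two rails, 8 pickets — a fence section. Span 1846 mm holds 8 pickets of 79 mm with 9 equal gaps: ⌊(1846 − 8·79) / 9⌋ = 134 mm.


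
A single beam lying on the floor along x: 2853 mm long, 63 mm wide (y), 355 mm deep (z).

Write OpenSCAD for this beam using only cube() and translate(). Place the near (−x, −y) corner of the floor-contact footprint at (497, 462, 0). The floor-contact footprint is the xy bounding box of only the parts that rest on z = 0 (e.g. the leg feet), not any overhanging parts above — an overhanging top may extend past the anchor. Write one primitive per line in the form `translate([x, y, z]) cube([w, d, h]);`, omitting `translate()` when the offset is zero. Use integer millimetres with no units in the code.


translate([497, 462, 0]) cube([2853, 63, 355]);
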